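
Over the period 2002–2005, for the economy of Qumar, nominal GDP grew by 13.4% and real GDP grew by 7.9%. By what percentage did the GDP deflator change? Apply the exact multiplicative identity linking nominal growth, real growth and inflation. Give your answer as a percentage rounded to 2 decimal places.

(1 + g_nom) = (1 + g_real)(1 + π), so π = 1.1340 / 1.0790 − 1 = 0.05097.

5.10%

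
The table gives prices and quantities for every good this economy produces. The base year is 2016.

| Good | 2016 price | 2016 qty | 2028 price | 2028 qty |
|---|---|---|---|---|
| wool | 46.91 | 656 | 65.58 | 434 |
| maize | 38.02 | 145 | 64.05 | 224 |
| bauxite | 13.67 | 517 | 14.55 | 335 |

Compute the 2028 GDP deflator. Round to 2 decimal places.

Nominal GDP 2028 = 65.58·434 + 64.05·224 + 14.55·335 = 47683.17.
Real GDP 2028 (at 2016 prices) = 46.91·434 + 38.02·224 + 13.67·335 = 33454.87.
Deflator = Nominal/Real × 100 = 47683.17/33454.87 × 100 = 142.530.

142.53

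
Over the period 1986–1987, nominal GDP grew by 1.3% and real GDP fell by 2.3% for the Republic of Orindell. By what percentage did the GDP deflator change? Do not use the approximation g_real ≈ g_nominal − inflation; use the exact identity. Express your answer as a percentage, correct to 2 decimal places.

(1 + g_nom) = (1 + g_real)(1 + π), so π = 1.0130 / 0.9770 − 1 = 0.03685.

3.68%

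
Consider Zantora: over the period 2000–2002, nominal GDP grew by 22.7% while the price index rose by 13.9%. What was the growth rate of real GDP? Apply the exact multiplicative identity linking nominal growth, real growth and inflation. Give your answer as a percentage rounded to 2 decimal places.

(1 + g_nom) = (1 + g_real)(1 + π), so g_real = 1.2270 / 1.1390 − 1 = 0.07726.

7.73%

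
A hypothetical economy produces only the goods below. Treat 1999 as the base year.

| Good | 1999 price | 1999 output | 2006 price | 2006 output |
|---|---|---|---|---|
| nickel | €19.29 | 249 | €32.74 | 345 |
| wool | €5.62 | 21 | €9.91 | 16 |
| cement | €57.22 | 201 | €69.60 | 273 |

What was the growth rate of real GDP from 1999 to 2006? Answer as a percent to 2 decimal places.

Real GDP 1999 = Nominal GDP 1999 = 19.29·249 + 5.62·21 + 57.22·201 = 16422.45.
Real GDP 2006 (at 1999 prices) = 19.29·345 + 5.62·16 + 57.22·273 = 22366.03.
Real growth = 22366.03/16422.45 − 1 = 0.3619.

36.19%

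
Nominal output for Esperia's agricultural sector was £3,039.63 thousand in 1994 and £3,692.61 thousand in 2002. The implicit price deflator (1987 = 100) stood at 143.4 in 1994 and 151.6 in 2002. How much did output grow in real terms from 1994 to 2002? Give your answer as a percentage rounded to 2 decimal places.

Deflate each year: 1994 → 3039.63/1.434 = 2119.69; 2002 → 3692.61/1.516 = 2435.76.
So real output changed by 2435.76/2119.69 − 1 = 0.1491, i.e. 14.91%.

14.91%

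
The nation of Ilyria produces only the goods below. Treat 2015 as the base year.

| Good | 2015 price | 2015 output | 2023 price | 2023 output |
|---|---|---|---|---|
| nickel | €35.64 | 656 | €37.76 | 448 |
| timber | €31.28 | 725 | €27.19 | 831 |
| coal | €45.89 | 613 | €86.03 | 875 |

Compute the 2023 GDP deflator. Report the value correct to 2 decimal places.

139.79

Nominal GDP 2023 = 37.76·448 + 27.19·831 + 86.03·875 = 114787.62.
Real GDP 2023 (at 2015 prices) = 35.64·448 + 31.28·831 + 45.89·875 = 82114.15.
Deflator = Nominal/Real × 100 = 114787.62/82114.15 × 100 = 139.790.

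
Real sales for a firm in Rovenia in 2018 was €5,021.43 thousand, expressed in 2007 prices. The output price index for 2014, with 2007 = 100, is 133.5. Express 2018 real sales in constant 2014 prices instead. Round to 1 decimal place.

€6,703.6 thousand

Real sales in 2014 prices = Real sales in 2007 prices × (P_2014/P_2007) = 5021.43 × 1.335 = 6703.61.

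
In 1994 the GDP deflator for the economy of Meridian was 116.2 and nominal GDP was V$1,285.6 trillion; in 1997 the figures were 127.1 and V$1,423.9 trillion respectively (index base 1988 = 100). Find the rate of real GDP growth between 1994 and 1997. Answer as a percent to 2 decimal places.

Real GDP 1994 = 1285.6 / 1.162 = 1106.37.
Real GDP 1997 = 1423.9 / 1.271 = 1120.30.
Real growth = 1120.30 / 1106.37 − 1 = 0.0126.

1.26%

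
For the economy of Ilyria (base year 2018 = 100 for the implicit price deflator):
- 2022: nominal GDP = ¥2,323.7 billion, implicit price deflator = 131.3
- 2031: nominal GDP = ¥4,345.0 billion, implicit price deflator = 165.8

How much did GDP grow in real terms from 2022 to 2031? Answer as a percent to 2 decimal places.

48.08%

Real GDP 2022 = 2323.7 / 1.313 = 1769.76.
Real GDP 2031 = 4345.0 / 1.658 = 2620.63.
Real growth = 2620.63 / 1769.76 − 1 = 0.4808.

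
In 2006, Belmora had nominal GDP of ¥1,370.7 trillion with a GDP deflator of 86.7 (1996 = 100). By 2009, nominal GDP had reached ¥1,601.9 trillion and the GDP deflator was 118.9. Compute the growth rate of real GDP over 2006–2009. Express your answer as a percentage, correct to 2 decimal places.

-14.78%

Deflate each year: 2006 → 1370.7/0.867 = 1580.97; 2009 → 1601.9/1.189 = 1347.27.
So real GDP changed by 1347.27/1580.97 − 1 = -0.1478, i.e. -14.78%.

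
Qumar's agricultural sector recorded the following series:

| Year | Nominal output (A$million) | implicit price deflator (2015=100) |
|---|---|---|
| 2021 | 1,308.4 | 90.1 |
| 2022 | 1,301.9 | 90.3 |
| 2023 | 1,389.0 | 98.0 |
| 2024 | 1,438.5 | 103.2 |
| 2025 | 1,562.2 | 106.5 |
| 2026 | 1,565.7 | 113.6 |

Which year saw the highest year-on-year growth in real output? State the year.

2022: real = 1301.9/0.903 = 1441.75; growth vs 2021 (1452.16) = -0.72%.
2023: real = 1389.0/0.980 = 1417.35; growth vs 2022 (1441.75) = -1.69%.
2024: real = 1438.5/1.032 = 1393.90; growth vs 2023 (1417.35) = -1.65%.
2025: real = 1562.2/1.065 = 1466.85; growth vs 2024 (1393.90) = 5.23%.
2026: real = 1565.7/1.136 = 1378.26; growth vs 2025 (1466.85) = -6.04%.

2025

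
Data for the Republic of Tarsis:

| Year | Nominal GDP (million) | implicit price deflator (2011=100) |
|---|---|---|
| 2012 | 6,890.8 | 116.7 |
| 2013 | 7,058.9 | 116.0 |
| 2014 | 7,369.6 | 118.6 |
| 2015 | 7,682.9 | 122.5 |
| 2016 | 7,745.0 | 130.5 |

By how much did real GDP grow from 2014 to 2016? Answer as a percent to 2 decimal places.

Real GDP 2014 = 7369.6/1.186 = 6213.83.
Real GDP 2016 = 7745.0/1.305 = 5934.87.
Change = 5934.87/6213.83 − 1 = -0.0449.

-4.49%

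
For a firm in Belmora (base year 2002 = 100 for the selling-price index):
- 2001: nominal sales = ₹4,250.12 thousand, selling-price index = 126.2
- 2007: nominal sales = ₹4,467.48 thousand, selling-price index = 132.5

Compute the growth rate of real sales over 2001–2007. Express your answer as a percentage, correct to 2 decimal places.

0.12%

Real sales 2001 = 4250.12 / 1.262 = 3367.77.
Real sales 2007 = 4467.48 / 1.325 = 3371.68.
Real growth = 3371.68 / 3367.77 − 1 = 0.0012.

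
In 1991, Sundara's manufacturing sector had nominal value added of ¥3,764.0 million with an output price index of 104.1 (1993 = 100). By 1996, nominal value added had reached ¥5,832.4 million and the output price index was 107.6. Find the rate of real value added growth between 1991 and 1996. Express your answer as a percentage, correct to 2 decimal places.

49.91%

Real value added 1991 = 3764.0 / 1.041 = 3615.75.
Real value added 1996 = 5832.4 / 1.076 = 5420.45.
Real growth = 5420.45 / 3615.75 − 1 = 0.4991.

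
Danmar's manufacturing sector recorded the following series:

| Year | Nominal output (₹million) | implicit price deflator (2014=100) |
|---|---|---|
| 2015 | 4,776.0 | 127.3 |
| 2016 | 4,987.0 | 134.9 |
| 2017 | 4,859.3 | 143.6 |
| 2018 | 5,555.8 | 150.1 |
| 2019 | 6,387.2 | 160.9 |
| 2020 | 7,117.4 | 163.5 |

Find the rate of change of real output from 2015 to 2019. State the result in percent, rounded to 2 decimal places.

Real output 2015 = 4776.0/1.273 = 3751.77.
Real output 2019 = 6387.2/1.609 = 3969.67.
Change = 3969.67/3751.77 − 1 = 0.0581.

5.81%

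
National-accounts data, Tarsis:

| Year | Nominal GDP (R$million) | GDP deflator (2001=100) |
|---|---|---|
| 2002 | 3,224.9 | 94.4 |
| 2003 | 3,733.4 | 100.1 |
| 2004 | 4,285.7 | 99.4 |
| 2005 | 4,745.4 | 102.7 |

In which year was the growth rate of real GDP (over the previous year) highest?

2004

2003: real = 3733.4/1.001 = 3729.67; growth vs 2002 (3416.21) = 9.18%.
2004: real = 4285.7/0.994 = 4311.57; growth vs 2003 (3729.67) = 15.60%.
2005: real = 4745.4/1.027 = 4620.64; growth vs 2004 (4311.57) = 7.17%.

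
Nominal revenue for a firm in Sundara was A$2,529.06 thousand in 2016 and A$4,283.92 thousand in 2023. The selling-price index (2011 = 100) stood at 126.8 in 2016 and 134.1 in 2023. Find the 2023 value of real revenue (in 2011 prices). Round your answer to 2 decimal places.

Real revenue = Nominal / (selling-price index/100) = 4283.92 / 1.341 = 3194.57.

A$3,194.57 thousand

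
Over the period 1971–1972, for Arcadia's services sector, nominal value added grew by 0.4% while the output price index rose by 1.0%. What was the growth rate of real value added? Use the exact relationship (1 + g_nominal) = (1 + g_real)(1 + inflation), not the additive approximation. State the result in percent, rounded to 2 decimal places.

(1 + g_nom) = (1 + g_real)(1 + π), so g_real = 1.0040 / 1.0100 − 1 = -0.00594.

-0.59%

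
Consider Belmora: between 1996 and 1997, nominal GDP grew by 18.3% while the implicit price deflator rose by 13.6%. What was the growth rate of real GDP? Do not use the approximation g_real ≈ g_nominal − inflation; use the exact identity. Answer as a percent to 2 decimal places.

4.14%

(1 + g_nom) = (1 + g_real)(1 + π), so g_real = 1.1830 / 1.1360 − 1 = 0.04137.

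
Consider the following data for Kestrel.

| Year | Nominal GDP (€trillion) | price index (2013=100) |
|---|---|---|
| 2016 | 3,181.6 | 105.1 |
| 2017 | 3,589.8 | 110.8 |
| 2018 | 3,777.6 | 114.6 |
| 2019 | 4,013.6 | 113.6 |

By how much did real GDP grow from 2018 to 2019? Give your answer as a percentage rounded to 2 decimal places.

7.18%

Real GDP 2018 = 3777.6/1.146 = 3296.34.
Real GDP 2019 = 4013.6/1.136 = 3533.10.
Change = 3533.10/3296.34 − 1 = 0.0718.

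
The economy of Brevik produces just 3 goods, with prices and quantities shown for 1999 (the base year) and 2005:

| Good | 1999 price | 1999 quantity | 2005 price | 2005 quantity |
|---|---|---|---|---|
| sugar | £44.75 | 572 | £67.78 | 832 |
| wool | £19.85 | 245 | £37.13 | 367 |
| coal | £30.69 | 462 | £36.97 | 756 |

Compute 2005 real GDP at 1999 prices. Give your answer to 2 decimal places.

£67718.59

Real GDP 2005 = Σ (p_1999 × q_2005) = 44.75·832 + 19.85·367 + 30.69·756 = 67718.59.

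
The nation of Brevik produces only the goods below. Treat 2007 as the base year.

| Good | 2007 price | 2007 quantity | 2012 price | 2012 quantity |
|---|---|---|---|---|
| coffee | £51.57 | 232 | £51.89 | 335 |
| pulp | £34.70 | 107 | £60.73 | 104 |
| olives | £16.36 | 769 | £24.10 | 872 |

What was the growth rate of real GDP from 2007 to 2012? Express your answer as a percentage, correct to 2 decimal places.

Real GDP 2007 = Nominal GDP 2007 = 51.57·232 + 34.70·107 + 16.36·769 = 28257.98.
Real GDP 2012 (at 2007 prices) = 51.57·335 + 34.70·104 + 16.36·872 = 35150.67.
Real growth = 35150.67/28257.98 − 1 = 0.2439.

24.39%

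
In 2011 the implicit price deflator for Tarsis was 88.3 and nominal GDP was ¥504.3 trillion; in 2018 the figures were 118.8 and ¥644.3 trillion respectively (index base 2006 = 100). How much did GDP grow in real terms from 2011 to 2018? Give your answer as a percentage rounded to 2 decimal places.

Real GDP 2011 = 504.3 / 0.883 = 571.12.
Real GDP 2018 = 644.3 / 1.188 = 542.34.
Real growth = 542.34 / 571.12 − 1 = -0.0504.

-5.04%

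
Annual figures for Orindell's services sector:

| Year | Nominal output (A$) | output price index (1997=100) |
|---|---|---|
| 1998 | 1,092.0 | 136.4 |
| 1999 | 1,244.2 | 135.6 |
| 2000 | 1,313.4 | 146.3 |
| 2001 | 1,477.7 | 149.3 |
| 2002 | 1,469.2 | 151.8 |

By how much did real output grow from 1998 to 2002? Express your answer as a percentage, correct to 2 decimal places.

Real output 1998 = 1092.0/1.364 = 800.59.
Real output 2002 = 1469.2/1.518 = 967.85.
Change = 967.85/800.59 − 1 = 0.2089.

20.89%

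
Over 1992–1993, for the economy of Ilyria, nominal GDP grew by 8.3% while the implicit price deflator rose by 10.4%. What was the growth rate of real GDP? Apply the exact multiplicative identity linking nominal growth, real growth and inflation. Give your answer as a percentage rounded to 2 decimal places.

(1 + g_nom) = (1 + g_real)(1 + π), so g_real = 1.0830 / 1.1040 − 1 = -0.01902.

-1.90%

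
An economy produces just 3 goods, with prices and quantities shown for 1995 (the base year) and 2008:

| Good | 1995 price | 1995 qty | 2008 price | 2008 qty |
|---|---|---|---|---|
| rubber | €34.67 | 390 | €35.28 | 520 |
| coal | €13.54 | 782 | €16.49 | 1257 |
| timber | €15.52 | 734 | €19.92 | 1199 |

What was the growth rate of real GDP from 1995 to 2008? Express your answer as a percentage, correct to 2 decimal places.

51.14%

Real GDP 1995 = Nominal GDP 1995 = 34.67·390 + 13.54·782 + 15.52·734 = 35501.26.
Real GDP 2008 (at 1995 prices) = 34.67·520 + 13.54·1257 + 15.52·1199 = 53656.66.
Real growth = 53656.66/35501.26 − 1 = 0.5114.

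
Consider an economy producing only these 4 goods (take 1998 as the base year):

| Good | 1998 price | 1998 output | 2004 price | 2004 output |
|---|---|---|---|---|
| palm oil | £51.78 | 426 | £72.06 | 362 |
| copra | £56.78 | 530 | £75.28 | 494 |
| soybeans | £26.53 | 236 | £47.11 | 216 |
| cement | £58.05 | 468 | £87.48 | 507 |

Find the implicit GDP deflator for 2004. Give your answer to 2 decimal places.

143.74

Nominal GDP 2004 = 72.06·362 + 75.28·494 + 47.11·216 + 87.48·507 = 117802.16.
Real GDP 2004 (at 1998 prices) = 51.78·362 + 56.78·494 + 26.53·216 + 58.05·507 = 81955.51.
Deflator = Nominal/Real × 100 = 117802.16/81955.51 × 100 = 143.739.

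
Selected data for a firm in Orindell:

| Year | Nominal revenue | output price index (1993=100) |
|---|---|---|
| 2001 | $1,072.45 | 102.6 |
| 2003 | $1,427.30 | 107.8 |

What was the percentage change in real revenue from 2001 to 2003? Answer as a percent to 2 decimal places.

Deflate each year: 2001 → 1072.45/1.026 = 1045.27; 2003 → 1427.30/1.078 = 1324.03.
So real revenue changed by 1324.03/1045.27 − 1 = 0.2667, i.e. 26.67%.

26.67%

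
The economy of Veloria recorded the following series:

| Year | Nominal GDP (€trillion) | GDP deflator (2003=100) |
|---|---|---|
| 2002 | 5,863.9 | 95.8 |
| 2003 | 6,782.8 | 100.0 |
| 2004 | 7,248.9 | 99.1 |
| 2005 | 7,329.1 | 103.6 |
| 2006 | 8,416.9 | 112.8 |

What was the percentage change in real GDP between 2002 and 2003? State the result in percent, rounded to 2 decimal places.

10.81%

Real GDP 2002 = 5863.9/0.958 = 6120.98.
Real GDP 2003 = 6782.8/1.000 = 6782.80.
Change = 6782.80/6120.98 − 1 = 0.1081.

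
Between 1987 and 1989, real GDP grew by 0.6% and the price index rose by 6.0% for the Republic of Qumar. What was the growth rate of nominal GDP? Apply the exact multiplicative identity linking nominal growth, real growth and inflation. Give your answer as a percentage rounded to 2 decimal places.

6.64%

(1 + g_nom) = (1 + g_real)(1 + π) = 1.0060 × 1.0600 = 1.06636.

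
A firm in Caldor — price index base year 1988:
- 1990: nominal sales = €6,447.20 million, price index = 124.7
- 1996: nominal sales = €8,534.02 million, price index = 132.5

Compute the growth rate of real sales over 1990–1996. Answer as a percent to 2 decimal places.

24.58%

Deflate each year: 1990 → 6447.20/1.247 = 5170.17; 1996 → 8534.02/1.325 = 6440.77.
So real sales changed by 6440.77/5170.17 − 1 = 0.2458, i.e. 24.58%.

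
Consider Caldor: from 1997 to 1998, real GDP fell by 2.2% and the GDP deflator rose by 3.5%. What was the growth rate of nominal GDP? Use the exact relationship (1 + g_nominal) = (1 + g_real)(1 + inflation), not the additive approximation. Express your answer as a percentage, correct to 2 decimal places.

(1 + g_nom) = (1 + g_real)(1 + π) = 0.9780 × 1.0350 = 1.01223.

1.22%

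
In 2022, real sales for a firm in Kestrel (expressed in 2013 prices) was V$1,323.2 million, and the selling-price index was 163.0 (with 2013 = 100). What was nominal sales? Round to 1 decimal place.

V$2,156.8 million

Nominal sales = Real × (selling-price index/100) = 1323.2 × 1.630 = 2156.82.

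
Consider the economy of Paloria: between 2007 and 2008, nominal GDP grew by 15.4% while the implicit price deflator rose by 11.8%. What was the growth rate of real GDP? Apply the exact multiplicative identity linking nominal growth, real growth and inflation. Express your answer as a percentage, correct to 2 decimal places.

3.22%

(1 + g_nom) = (1 + g_real)(1 + π), so g_real = 1.1540 / 1.1180 − 1 = 0.03220.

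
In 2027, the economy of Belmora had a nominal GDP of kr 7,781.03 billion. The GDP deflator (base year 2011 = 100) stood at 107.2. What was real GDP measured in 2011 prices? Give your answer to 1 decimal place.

Real GDP = Nominal / (GDP deflator/100) = 7781.03 / 1.072 = 7258.42.

kr 7,258.4 billion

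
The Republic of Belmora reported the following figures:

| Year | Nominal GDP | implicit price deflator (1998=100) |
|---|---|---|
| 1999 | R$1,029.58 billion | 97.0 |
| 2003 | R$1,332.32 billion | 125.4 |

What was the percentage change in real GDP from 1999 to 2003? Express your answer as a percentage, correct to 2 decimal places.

0.10%

Deflate each year: 1999 → 1029.58/0.970 = 1061.42; 2003 → 1332.32/1.254 = 1062.46.
So real GDP changed by 1062.46/1061.42 − 1 = 0.0010, i.e. 0.10%.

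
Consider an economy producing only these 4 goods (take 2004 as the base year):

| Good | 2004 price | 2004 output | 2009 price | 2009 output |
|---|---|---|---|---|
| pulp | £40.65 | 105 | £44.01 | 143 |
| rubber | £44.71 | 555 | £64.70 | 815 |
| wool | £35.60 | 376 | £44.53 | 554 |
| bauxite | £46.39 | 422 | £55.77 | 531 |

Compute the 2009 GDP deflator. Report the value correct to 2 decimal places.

Nominal GDP 2009 = 44.01·143 + 64.70·815 + 44.53·554 + 55.77·531 = 113307.42.
Real GDP 2009 (at 2004 prices) = 40.65·143 + 44.71·815 + 35.60·554 + 46.39·531 = 86607.09.
Deflator = Nominal/Real × 100 = 113307.42/86607.09 × 100 = 130.829.

130.83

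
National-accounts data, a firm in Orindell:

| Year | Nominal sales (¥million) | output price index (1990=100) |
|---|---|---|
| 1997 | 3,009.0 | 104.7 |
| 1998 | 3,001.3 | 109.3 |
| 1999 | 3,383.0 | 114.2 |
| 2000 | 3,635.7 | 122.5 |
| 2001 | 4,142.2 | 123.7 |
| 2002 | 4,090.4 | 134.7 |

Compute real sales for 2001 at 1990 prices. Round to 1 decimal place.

Real sales 2001 = 4142.2 / 1.237 = 3348.59.

¥3,348.6 million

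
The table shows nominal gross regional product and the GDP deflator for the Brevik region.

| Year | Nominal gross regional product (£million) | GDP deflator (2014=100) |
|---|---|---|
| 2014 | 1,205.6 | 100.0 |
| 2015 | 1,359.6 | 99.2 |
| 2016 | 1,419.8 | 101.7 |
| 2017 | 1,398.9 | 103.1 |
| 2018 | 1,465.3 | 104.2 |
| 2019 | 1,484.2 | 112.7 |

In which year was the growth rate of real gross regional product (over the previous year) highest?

2015: real = 1359.6/0.992 = 1370.56; growth vs 2014 (1205.60) = 13.68%.
2016: real = 1419.8/1.017 = 1396.07; growth vs 2015 (1370.56) = 1.86%.
2017: real = 1398.9/1.031 = 1356.84; growth vs 2016 (1396.07) = -2.81%.
2018: real = 1465.3/1.042 = 1406.24; growth vs 2017 (1356.84) = 3.64%.
2019: real = 1484.2/1.127 = 1316.95; growth vs 2018 (1406.24) = -6.35%.

2015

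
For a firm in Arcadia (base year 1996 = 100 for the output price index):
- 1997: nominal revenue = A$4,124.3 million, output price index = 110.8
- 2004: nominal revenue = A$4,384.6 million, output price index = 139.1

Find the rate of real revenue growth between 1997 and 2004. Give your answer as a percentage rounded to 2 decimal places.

Real revenue 1997 = 4124.3 / 1.108 = 3722.29.
Real revenue 2004 = 4384.6 / 1.391 = 3152.12.
Real growth = 3152.12 / 3722.29 − 1 = -0.1532.

-15.32%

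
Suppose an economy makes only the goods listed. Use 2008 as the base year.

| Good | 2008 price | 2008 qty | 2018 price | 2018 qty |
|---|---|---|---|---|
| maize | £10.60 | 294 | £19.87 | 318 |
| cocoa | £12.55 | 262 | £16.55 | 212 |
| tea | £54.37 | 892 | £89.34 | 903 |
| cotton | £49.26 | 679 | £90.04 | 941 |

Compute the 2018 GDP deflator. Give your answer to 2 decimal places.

172.67

Nominal GDP 2018 = 19.87·318 + 16.55·212 + 89.34·903 + 90.04·941 = 175228.92.
Real GDP 2018 (at 2008 prices) = 10.60·318 + 12.55·212 + 54.37·903 + 49.26·941 = 101481.17.
Deflator = Nominal/Real × 100 = 175228.92/101481.17 × 100 = 172.671.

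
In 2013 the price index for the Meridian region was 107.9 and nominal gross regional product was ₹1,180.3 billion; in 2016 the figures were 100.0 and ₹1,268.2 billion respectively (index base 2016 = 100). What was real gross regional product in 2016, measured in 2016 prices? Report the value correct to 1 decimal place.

₹1,268.2 billion

Real gross regional product = Nominal / (price index/100) = 1268.2 / 1.000 = 1268.20.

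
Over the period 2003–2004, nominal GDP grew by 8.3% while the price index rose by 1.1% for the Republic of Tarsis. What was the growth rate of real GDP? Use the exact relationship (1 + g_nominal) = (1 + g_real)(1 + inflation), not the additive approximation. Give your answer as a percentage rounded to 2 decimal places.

(1 + g_nom) = (1 + g_real)(1 + π), so g_real = 1.0830 / 1.0110 − 1 = 0.07122.

7.12%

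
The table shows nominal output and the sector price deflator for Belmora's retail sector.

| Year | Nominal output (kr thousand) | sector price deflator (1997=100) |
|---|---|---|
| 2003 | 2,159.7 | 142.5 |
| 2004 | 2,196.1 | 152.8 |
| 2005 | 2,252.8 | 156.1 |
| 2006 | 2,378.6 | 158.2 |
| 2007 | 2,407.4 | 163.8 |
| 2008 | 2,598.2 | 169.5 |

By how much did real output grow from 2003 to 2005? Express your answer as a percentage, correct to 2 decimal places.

-4.78%

Real output 2003 = 2159.7/1.425 = 1515.58.
Real output 2005 = 2252.8/1.561 = 1443.18.
Change = 1443.18/1515.58 − 1 = -0.0478.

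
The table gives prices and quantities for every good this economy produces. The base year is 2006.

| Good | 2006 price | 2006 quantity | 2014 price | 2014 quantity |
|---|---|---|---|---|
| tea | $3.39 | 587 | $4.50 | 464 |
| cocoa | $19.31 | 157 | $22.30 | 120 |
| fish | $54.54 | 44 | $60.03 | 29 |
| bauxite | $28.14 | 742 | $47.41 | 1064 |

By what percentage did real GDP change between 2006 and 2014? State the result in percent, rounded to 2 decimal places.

25.13%

Real GDP 2006 = Nominal GDP 2006 = 3.39·587 + 19.31·157 + 54.54·44 + 28.14·742 = 28301.24.
Real GDP 2014 (at 2006 prices) = 3.39·464 + 19.31·120 + 54.54·29 + 28.14·1064 = 35412.78.
Real growth = 35412.78/28301.24 − 1 = 0.2513.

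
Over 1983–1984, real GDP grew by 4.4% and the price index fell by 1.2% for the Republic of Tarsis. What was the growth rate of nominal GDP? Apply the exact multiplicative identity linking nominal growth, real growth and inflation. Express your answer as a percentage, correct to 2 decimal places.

(1 + g_nom) = (1 + g_real)(1 + π) = 1.0440 × 0.9880 = 1.03147.

3.15%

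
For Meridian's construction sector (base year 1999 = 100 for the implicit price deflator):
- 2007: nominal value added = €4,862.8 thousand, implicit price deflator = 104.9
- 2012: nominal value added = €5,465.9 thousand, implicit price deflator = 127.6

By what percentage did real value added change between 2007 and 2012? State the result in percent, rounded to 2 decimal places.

-7.59%

Real value added 2007 = 4862.8 / 1.049 = 4635.65.
Real value added 2012 = 5465.9 / 1.276 = 4283.62.
Real growth = 4283.62 / 4635.65 − 1 = -0.0759.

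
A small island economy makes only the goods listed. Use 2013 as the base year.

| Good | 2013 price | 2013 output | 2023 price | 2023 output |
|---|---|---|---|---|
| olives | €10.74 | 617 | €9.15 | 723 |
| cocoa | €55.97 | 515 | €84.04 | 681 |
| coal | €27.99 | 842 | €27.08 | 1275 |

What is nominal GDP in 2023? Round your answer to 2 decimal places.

€98373.69

Nominal GDP 2023 = Σ (p_2023 × q_2023) = 9.15·723 + 84.04·681 + 27.08·1275 = 98373.69.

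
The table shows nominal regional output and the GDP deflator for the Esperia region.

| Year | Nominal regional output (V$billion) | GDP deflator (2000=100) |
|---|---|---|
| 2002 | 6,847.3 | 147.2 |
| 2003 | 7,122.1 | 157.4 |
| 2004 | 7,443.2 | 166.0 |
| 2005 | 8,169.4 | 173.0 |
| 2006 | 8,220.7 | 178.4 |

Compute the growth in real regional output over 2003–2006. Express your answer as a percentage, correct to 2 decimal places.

1.84%

Real regional output 2003 = 7122.1/1.574 = 4524.84.
Real regional output 2006 = 8220.7/1.784 = 4608.02.
Change = 4608.02/4524.84 − 1 = 0.0184.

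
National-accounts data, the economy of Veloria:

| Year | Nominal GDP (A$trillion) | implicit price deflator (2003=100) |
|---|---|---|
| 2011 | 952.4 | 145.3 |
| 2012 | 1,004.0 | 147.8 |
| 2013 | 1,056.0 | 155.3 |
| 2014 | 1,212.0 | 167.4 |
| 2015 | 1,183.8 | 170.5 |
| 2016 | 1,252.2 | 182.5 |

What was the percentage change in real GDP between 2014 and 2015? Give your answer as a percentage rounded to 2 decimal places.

Real GDP 2014 = 1212.0/1.674 = 724.01.
Real GDP 2015 = 1183.8/1.705 = 694.31.
Change = 694.31/724.01 − 1 = -0.0410.

-4.10%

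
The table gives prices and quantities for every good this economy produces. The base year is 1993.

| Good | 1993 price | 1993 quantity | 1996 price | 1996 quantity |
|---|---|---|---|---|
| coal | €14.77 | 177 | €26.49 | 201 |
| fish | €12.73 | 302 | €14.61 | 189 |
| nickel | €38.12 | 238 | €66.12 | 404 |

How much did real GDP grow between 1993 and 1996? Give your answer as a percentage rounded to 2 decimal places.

33.76%

Real GDP 1993 = Nominal GDP 1993 = 14.77·177 + 12.73·302 + 38.12·238 = 15531.31.
Real GDP 1996 (at 1993 prices) = 14.77·201 + 12.73·189 + 38.12·404 = 20775.22.
Real growth = 20775.22/15531.31 − 1 = 0.3376.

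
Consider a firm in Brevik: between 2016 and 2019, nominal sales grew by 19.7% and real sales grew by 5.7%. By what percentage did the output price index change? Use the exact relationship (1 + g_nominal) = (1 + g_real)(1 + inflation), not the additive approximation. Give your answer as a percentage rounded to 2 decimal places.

13.25%

(1 + g_nom) = (1 + g_real)(1 + π), so π = 1.1970 / 1.0570 − 1 = 0.13245.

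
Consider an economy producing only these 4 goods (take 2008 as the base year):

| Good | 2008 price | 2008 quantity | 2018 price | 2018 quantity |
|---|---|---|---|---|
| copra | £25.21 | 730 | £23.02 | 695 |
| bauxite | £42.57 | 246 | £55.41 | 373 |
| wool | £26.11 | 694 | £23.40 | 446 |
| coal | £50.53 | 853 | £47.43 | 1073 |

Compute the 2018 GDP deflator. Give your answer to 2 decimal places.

Nominal GDP 2018 = 23.02·695 + 55.41·373 + 23.40·446 + 47.43·1073 = 97995.62.
Real GDP 2018 (at 2008 prices) = 25.21·695 + 42.57·373 + 26.11·446 + 50.53·1073 = 99263.31.
Deflator = Nominal/Real × 100 = 97995.62/99263.31 × 100 = 98.723.

98.72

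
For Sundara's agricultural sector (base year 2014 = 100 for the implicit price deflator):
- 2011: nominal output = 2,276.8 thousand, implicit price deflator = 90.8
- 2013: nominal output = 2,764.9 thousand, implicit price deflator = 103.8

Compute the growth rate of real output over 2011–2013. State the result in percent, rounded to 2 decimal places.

Real output 2011 = 2276.8 / 0.908 = 2507.49.
Real output 2013 = 2764.9 / 1.038 = 2663.68.
Real growth = 2663.68 / 2507.49 − 1 = 0.0623.

6.23%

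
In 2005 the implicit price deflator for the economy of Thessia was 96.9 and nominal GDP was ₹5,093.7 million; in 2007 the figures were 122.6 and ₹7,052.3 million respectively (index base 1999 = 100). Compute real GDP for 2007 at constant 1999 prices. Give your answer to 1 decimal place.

Real GDP = Nominal / (implicit price deflator/100) = 7052.3 / 1.226 = 5752.28.

₹5,752.3 million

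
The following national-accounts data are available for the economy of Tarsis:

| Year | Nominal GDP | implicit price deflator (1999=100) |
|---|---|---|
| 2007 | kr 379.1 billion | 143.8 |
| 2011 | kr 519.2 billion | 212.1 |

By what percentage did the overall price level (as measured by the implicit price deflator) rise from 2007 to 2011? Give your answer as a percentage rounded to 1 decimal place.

47.5%

Price-level change = 212.1 / 143.8 − 1 = 0.4750.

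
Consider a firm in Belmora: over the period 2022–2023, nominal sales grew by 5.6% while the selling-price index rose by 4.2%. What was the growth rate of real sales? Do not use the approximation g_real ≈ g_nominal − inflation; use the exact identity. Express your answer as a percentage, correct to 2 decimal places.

(1 + g_nom) = (1 + g_real)(1 + π), so g_real = 1.0560 / 1.0420 − 1 = 0.01344.

1.34%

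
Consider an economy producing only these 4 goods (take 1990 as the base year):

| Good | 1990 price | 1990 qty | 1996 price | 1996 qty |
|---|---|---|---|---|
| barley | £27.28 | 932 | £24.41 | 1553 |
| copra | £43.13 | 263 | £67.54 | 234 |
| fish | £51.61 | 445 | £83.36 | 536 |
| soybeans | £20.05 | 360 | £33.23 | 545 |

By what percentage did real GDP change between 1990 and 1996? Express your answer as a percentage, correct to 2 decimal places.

35.99%

Real GDP 1990 = Nominal GDP 1990 = 27.28·932 + 43.13·263 + 51.61·445 + 20.05·360 = 66952.60.
Real GDP 1996 (at 1990 prices) = 27.28·1553 + 43.13·234 + 51.61·536 + 20.05·545 = 91048.47.
Real growth = 91048.47/66952.60 − 1 = 0.3599.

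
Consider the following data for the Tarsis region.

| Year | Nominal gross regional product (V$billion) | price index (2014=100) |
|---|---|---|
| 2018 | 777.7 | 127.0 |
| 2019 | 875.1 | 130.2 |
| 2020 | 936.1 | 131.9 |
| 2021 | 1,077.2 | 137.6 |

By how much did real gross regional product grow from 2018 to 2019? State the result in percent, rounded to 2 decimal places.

Real gross regional product 2018 = 777.7/1.270 = 612.36.
Real gross regional product 2019 = 875.1/1.302 = 672.12.
Change = 672.12/612.36 − 1 = 0.0976.

9.76%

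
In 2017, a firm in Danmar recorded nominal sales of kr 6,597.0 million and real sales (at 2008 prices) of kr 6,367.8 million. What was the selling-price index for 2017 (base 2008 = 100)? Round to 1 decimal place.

103.6

selling-price index = (Nominal / Real) × 100 = 6597.0 / 6367.8 × 100 = 103.60.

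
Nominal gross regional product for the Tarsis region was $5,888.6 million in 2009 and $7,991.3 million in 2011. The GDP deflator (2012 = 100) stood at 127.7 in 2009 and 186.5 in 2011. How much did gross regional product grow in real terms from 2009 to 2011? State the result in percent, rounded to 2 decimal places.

Deflate each year: 2009 → 5888.6/1.277 = 4611.28; 2011 → 7991.3/1.865 = 4284.88.
So real gross regional product changed by 4284.88/4611.28 − 1 = -0.0708, i.e. -7.08%.

-7.08%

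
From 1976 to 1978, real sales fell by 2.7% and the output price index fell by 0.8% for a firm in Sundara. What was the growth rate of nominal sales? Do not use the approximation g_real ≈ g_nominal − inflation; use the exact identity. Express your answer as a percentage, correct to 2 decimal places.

(1 + g_nom) = (1 + g_real)(1 + π) = 0.9730 × 0.9920 = 0.96522.

-3.48%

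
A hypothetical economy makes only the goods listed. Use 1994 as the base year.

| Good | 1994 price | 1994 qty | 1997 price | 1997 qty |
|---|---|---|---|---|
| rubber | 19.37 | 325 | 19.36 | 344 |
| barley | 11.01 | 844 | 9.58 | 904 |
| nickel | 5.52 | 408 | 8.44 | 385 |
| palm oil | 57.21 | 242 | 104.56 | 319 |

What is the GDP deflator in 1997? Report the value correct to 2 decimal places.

140.37

Nominal GDP 1997 = 19.36·344 + 9.58·904 + 8.44·385 + 104.56·319 = 51924.20.
Real GDP 1997 (at 1994 prices) = 19.37·344 + 11.01·904 + 5.52·385 + 57.21·319 = 36991.51.
Deflator = Nominal/Real × 100 = 51924.20/36991.51 × 100 = 140.368.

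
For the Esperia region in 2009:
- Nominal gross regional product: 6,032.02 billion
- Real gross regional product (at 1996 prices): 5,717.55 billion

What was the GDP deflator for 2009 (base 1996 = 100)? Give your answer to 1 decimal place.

GDP deflator = (Nominal / Real) × 100 = 6032.02 / 5717.55 × 100 = 105.50.

105.5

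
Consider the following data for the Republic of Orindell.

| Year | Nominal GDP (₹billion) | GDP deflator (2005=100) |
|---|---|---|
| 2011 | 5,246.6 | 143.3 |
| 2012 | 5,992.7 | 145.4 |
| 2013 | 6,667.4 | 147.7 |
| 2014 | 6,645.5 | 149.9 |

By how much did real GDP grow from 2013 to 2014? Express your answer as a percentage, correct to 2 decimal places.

Real GDP 2013 = 6667.4/1.477 = 4514.15.
Real GDP 2014 = 6645.5/1.499 = 4433.29.
Change = 4433.29/4514.15 − 1 = -0.0179.

-1.79%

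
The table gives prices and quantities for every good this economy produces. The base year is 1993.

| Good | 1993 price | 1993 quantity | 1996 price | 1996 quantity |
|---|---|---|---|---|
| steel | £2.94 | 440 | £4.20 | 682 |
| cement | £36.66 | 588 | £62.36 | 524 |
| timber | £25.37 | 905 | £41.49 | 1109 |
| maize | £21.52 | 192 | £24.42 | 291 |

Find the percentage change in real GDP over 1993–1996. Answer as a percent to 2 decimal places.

Real GDP 1993 = Nominal GDP 1993 = 2.94·440 + 36.66·588 + 25.37·905 + 21.52·192 = 49941.37.
Real GDP 1996 (at 1993 prices) = 2.94·682 + 36.66·524 + 25.37·1109 + 21.52·291 = 55612.57.
Real growth = 55612.57/49941.37 − 1 = 0.1136.

11.36%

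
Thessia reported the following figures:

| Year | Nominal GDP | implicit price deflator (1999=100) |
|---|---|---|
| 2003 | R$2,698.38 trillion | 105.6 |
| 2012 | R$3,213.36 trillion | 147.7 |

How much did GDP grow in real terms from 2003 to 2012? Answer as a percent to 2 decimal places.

Real GDP 2003 = 2698.38 / 1.056 = 2555.28.
Real GDP 2012 = 3213.36 / 1.477 = 2175.60.
Real growth = 2175.60 / 2555.28 − 1 = -0.1486.

-14.86%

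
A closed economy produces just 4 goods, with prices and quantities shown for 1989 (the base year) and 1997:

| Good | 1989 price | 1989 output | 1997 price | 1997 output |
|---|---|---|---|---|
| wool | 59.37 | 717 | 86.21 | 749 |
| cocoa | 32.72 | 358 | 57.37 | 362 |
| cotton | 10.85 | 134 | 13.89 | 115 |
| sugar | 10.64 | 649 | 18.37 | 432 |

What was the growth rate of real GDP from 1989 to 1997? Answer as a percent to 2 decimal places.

Real GDP 1989 = Nominal GDP 1989 = 59.37·717 + 32.72·358 + 10.85·134 + 10.64·649 = 62641.31.
Real GDP 1997 (at 1989 prices) = 59.37·749 + 32.72·362 + 10.85·115 + 10.64·432 = 62157.00.
Real growth = 62157.00/62641.31 − 1 = -0.0077.

-0.77%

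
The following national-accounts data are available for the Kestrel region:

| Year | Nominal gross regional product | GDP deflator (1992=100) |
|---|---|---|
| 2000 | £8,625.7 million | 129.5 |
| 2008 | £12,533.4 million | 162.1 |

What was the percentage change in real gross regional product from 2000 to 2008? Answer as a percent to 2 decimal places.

Deflate each year: 2000 → 8625.7/1.295 = 6660.77; 2008 → 12533.4/1.621 = 7731.89.
So real gross regional product changed by 7731.89/6660.77 − 1 = 0.1608, i.e. 16.08%.

16.08%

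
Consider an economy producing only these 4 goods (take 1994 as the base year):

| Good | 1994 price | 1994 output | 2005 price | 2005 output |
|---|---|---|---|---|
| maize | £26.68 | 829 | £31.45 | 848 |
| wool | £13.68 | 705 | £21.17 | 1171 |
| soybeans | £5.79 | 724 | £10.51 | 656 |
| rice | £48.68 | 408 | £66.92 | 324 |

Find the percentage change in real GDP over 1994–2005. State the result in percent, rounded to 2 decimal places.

4.30%

Real GDP 1994 = Nominal GDP 1994 = 26.68·829 + 13.68·705 + 5.79·724 + 48.68·408 = 55815.52.
Real GDP 2005 (at 1994 prices) = 26.68·848 + 13.68·1171 + 5.79·656 + 48.68·324 = 58214.48.
Real growth = 58214.48/55815.52 − 1 = 0.0430.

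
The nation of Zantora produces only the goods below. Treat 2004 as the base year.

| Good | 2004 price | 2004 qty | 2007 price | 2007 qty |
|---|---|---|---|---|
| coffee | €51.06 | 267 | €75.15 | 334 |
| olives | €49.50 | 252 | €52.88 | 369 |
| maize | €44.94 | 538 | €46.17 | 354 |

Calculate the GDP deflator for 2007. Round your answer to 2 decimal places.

118.99

Nominal GDP 2007 = 75.15·334 + 52.88·369 + 46.17·354 = 60957.00.
Real GDP 2007 (at 2004 prices) = 51.06·334 + 49.50·369 + 44.94·354 = 51228.30.
Deflator = Nominal/Real × 100 = 60957.00/51228.30 × 100 = 118.991.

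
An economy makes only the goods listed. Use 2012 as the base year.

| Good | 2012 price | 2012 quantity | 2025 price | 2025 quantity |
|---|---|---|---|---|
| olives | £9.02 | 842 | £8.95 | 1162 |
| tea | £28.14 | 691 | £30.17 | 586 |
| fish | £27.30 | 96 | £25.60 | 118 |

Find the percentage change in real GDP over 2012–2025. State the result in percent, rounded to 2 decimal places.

1.79%

Real GDP 2012 = Nominal GDP 2012 = 9.02·842 + 28.14·691 + 27.30·96 = 29660.38.
Real GDP 2025 (at 2012 prices) = 9.02·1162 + 28.14·586 + 27.30·118 = 30192.68.
Real growth = 30192.68/29660.38 − 1 = 0.0179.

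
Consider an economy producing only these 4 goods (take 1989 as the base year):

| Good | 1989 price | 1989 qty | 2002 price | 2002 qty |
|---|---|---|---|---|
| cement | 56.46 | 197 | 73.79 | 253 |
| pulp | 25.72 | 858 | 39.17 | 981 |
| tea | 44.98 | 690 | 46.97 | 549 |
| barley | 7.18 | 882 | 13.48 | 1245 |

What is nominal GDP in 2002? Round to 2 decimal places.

Nominal GDP 2002 = Σ (p_2002 × q_2002) = 73.79·253 + 39.17·981 + 46.97·549 + 13.48·1245 = 99663.77.

99663.77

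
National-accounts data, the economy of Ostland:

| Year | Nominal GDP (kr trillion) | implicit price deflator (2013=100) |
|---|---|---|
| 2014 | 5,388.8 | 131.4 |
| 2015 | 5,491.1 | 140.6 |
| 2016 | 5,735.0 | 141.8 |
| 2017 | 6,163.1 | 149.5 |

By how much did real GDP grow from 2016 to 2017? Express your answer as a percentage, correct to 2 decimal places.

Real GDP 2016 = 5735.0/1.418 = 4044.43.
Real GDP 2017 = 6163.1/1.495 = 4122.47.
Change = 4122.47/4044.43 − 1 = 0.0193.

1.93%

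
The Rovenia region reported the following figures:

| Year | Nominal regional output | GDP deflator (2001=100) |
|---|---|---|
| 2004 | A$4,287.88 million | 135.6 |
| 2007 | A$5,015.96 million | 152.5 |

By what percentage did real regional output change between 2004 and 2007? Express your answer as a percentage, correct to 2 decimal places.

4.02%

Real regional output 2004 = 4287.88 / 1.356 = 3162.15.
Real regional output 2007 = 5015.96 / 1.525 = 3289.15.
Real growth = 3289.15 / 3162.15 − 1 = 0.0402.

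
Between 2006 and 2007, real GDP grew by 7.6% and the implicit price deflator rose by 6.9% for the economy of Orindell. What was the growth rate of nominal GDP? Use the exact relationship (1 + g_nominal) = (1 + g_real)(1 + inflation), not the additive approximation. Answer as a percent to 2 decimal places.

15.02%

(1 + g_nom) = (1 + g_real)(1 + π) = 1.0760 × 1.0690 = 1.15024.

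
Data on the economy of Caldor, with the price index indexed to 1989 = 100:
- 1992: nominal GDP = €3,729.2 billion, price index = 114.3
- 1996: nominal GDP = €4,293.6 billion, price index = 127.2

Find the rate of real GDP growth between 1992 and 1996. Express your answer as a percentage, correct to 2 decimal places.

Real GDP 1992 = 3729.2 / 1.143 = 3262.64.
Real GDP 1996 = 4293.6 / 1.272 = 3375.47.
Real growth = 3375.47 / 3262.64 − 1 = 0.0346.

3.46%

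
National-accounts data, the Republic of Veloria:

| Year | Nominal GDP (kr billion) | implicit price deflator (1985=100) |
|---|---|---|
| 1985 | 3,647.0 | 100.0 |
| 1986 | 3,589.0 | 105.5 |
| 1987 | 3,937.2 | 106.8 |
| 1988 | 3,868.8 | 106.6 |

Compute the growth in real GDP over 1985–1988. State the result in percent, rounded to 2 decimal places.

-0.49%

Real GDP 1985 = 3647.0/1.000 = 3647.00.
Real GDP 1988 = 3868.8/1.066 = 3629.27.
Change = 3629.27/3647.00 − 1 = -0.0049.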